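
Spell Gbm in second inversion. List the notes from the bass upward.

In root position, Gbm is G♭–B𝄫–D♭.
Second inversion puts the fifth (D♭) in the bass.

D♭, G♭, B𝄫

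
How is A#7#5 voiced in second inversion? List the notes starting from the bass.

In root position, A#7#5 is A#–C##–E##–G#.
Second inversion puts the fifth (E##) in the bass.

E## G# A# C##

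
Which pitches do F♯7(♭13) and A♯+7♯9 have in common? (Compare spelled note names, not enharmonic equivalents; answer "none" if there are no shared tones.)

F♯7(♭13) = F#, A#, C#, E, D.
A♯+7♯9 = A#, C##, E##, G#, B##.
Shared: A#.

A#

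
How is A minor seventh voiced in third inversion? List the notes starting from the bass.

G – A – C – E

A minor seventh = A–C–E–G; third inversion → seventh (G) lowest.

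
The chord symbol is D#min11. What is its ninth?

E#

Root of D#min11 = D#. The 9th is a major 9th: D# up a major 9th → E#.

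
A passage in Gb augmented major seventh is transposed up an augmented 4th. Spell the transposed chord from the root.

Gb up an augmented 4th → C. New chord: C augmented major seventh.
Root: C
Major 3rd (3rd): E
Augmented 5th (5th): G#
Major 7th (7th): B

C  E  G#  B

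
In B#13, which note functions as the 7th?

A#

Root of B#13 = B#. The 7th is a minor 7th: B# up a minor 7th → A#.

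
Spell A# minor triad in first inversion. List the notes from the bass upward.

A# minor triad = A#–C#–E#; first inversion → third (C#) lowest.

C#, E#, A#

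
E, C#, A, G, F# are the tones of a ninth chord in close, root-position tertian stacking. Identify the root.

F#

Stacking in thirds gives F# – A – C# – E – G, so F# is the root — F# minor seventh flat nine.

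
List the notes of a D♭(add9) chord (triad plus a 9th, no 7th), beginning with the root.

Root Db, quality added-ninth:
- root: Db
- major 3rd: F
- perfect 5th: Ab
- major 9th: Eb

Db, F, Ab, Eb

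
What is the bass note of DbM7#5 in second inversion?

DbM7#5 in root position is D♭–F–A–C.
Second inversion places the fifth in the bass, which is A.

A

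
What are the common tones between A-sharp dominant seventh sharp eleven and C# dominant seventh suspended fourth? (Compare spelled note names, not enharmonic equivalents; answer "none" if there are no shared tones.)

G-sharp

A-sharp dominant seventh sharp eleven: A-sharp C-double-sharp E-sharp G-sharp D-double-sharp
C# dominant seventh suspended fourth: C-sharp F-sharp G-sharp B
Common to both → G-sharp.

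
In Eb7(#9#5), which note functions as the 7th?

Db

Root of Eb7(#9#5) = Eb. The 7th is a minor 7th: Eb up a minor 7th → Db.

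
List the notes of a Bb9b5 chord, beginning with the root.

Bb9b5 is a dominant ninth flat five built on Bb.
Root: Bb
Major 3rd (3rd): D
Diminished 5th (5th): Fb
Minor 7th (7th): Ab
Major 9th (9th): C

Bb D Fb Ab C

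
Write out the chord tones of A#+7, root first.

A#, C##, E##, G#

Root A#, quality augmented seventh:
A# — root
C## — major 3rd
E## — augmented 5th
G# — minor 7th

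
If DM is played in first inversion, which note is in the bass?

F#

DM = D–F#–A. First inversion → third in the bass = F#.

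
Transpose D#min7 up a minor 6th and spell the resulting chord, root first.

D# up a minor 6th → B. New chord: B minor seventh.
root → B
3rd (minor 3rd) → D
5th (perfect 5th) → F#
7th (minor 7th) → A

B, D, F#, A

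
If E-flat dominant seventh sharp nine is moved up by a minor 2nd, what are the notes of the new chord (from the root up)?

F-flat – A-flat – C-flat – E-double-flat – G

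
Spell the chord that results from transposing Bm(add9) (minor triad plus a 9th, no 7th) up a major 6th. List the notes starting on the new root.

G# – B – D# – A#

B up a major 6th → G#. New chord: G# minor added-ninth.
- root: G#
- minor 3rd: B
- perfect 5th: D#
- major 9th: A#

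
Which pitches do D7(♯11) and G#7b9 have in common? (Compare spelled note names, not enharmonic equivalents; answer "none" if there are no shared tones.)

F#, A, G#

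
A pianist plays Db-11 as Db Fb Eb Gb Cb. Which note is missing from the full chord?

Ab

Db-11 = Db, Fb, Ab, Cb, Eb, Gb. The voicing lacks the 5th (perfect 5th), Ab.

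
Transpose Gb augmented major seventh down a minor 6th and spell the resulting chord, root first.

B-flat, D, F-sharp, A

Transposed root: G-flat → B-flat (minor 6th down). So we spell B-flat augmented major seventh:
Root: B-flat
Major 3rd (3rd): D
Augmented 5th (5th): F-sharp
Major 7th (7th): A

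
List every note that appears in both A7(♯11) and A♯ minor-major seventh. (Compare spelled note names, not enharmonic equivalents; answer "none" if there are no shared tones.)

C♯

A7(♯11) = A, C♯, E, G, D♯.
A♯ minor-major seventh = A♯, C♯, E♯, G𝄪.
Shared: C♯.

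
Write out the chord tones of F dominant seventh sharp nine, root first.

F – A – C – E-flat – G-sharp

F dominant seventh sharp nine: dominant seventh sharp nine on F.
root → F
3rd (major 3rd) → A
5th (perfect 5th) → C
7th (minor 7th) → E-flat
9th (augmented 9th) → G-sharp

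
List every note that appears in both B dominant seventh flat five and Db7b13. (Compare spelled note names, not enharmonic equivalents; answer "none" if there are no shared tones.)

B dominant seventh flat five = B, D#, F, A.
Db7b13 = Db, F, Ab, Cb, Bbb.
Shared: F.

F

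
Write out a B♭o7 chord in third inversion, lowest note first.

A𝄫 – B♭ – D♭ – F♭

In root position, B♭o7 is B♭–D♭–F♭–A𝄫.
Third inversion puts the seventh (A𝄫) in the bass.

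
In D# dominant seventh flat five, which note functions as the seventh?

C-sharp

Root of D# dominant seventh flat five = D-sharp. The 7th is a minor 7th: D-sharp up a minor 7th → C-sharp.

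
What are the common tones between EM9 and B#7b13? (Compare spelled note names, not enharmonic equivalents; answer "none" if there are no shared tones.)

G#

EM9 = E, G#, B, D#, F#.
B#7b13 = B#, D##, F##, A#, G#.
Shared: G#.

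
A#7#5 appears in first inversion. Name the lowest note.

C##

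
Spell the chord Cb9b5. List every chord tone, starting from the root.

Cb, Eb, Gbb, Bbb, Db

Cb9b5 is a dominant ninth flat five built on Cb.
- root: Cb
- major 3rd: Eb
- diminished 5th: Gbb
- minor 7th: Bbb
- major 9th: Db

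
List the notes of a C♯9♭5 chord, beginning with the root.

C#, E#, G, B, D#

Root C#, quality dominant ninth flat five:
Root: C#
Major 3rd (3rd): E#
Diminished 5th (5th): G
Minor 7th (7th): B
Major 9th (9th): D#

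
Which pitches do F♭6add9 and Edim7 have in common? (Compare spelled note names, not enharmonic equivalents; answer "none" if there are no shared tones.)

Db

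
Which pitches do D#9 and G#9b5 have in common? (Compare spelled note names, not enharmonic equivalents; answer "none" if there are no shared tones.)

D#9: D# F## A# C# E#
G#9b5: G# B# D F# A#
Common to both → A#.

A#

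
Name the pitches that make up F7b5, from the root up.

F7b5: dominant seventh flat five on F.
F — root
A — major 3rd
Cb — diminished 5th
Eb — minor 7th

F, A, Cb, Eb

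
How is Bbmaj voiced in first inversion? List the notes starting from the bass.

D F B♭

Bbmaj = B♭–D–F; first inversion → third (D) lowest.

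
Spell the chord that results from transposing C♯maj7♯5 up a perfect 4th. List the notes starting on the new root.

F#, A#, C##, E#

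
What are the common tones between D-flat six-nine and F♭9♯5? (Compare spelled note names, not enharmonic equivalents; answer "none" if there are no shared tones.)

Ab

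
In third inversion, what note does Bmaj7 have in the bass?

Bmaj7 in root position is B–D♯–F♯–A♯.
Third inversion places the seventh in the bass, which is A♯.

A♯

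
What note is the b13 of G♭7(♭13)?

Root of G♭7(♭13) = Gb. The 13th is a minor 13th: Gb up a minor 13th → Ebb.

Ebb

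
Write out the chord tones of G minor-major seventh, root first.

G  Bb  D  F#

G minor-major seventh: minor-major seventh on G.
root → G
3rd (minor 3rd) → Bb
5th (perfect 5th) → D
7th (major 7th) → F#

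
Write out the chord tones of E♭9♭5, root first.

Root Eb, quality dominant ninth flat five:
Root: Eb
Major 3rd (3rd): G
Diminished 5th (5th): Bbb
Minor 7th (7th): Db
Major 9th (9th): F

Eb, G, Bbb, Db, F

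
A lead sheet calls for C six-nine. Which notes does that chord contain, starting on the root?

C, E, G, A, D

C six-nine: six-nine on C.
C — root
E — major 3rd
G — perfect 5th
A — major 6th
D — major 9th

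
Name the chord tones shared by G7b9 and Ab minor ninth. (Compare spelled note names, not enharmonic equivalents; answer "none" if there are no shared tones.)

G7b9: G B D F A♭
Ab minor ninth: A♭ C♭ E♭ G♭ B♭
Common to both → A♭.

A♭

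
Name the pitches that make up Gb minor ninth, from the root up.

G-flat, B-double-flat, D-flat, F-flat, A-flat

Root G-flat, quality minor ninth:
G-flat — root
B-double-flat — minor 3rd
D-flat — perfect 5th
F-flat — minor 7th
A-flat — major 9th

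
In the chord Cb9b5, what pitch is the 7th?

Cb9b5 is built on Cb; its 7th is a minor 7th above the root.
A seventh above C uses the letter B, and the minor 7th above Cb is Bbb.

Bbb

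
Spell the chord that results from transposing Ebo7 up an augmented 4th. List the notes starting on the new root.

A  C  Eb  Gb

Eb up an augmented 4th → A. New chord: A diminished seventh.
A — root
C — minor 3rd
Eb — diminished 5th
Gb — diminished 7th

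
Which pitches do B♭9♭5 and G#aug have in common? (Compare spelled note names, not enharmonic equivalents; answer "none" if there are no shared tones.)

B♭9♭5: Bb D Fb Ab C
G#aug: G# B# D##
Common to both → none.

none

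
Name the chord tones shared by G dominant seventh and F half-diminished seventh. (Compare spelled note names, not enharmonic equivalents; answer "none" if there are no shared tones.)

G dominant seventh: G B D F
F half-diminished seventh: F A-flat C-flat E-flat
Common to both → F.

F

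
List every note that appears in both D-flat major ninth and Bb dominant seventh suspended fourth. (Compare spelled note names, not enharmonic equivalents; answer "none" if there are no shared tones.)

D-flat major ninth = D-flat, F, A-flat, C, E-flat.
Bb dominant seventh suspended fourth = B-flat, E-flat, F, A-flat.
Shared: F, A-flat, E-flat.

F – A-flat – E-flat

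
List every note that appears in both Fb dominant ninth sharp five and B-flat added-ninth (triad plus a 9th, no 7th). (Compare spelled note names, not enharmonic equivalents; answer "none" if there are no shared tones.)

C

Fb dominant ninth sharp five: F-flat A-flat C E-double-flat G-flat
B-flat added-ninth: B-flat D F C
Common to both → C.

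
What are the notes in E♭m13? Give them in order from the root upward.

E♭m13: minor thirteenth on E♭.
root → E♭
3rd (minor 3rd) → G♭
5th (perfect 5th) → B♭
7th (minor 7th) → D♭
9th (major 9th) → F
11th (perfect 11th) → A♭
13th (major 13th) → C

E♭  G♭  B♭  D♭  F  A♭  C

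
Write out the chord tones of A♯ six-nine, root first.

A♯ six-nine is a six-nine built on A-sharp.
A-sharp — root
C-double-sharp — major 3rd
E-sharp — perfect 5th
F-double-sharp — major 6th
B-sharp — major 9th

A-sharp, C-double-sharp, E-sharp, F-double-sharp, B-sharp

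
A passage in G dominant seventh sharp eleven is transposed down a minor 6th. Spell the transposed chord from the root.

A minor 6th down from G is B, so the new chord is B dominant seventh sharp eleven.
Root: B
Major 3rd (3rd): D#
Perfect 5th (5th): F#
Minor 7th (7th): A
Augmented 11th (11th): E#

B D# F# A E#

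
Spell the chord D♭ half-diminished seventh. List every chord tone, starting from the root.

D-flat – F-flat – A-double-flat – C-flat

D♭ half-diminished seventh is a half-diminished seventh built on D-flat.
root → D-flat
3rd (minor 3rd) → F-flat
5th (diminished 5th) → A-double-flat
7th (minor 7th) → C-flat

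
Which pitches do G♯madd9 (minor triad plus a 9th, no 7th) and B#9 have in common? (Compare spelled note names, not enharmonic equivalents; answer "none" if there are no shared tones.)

A#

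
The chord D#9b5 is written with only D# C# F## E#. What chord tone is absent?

A

D#9b5 = D#, F##, A, C#, E#. The voicing lacks the 5th (diminished 5th), A.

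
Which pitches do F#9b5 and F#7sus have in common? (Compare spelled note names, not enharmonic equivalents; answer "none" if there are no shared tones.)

F#  E

F#9b5: F# A# C E G#
F#7sus: F# B C# E
Common to both → F#, E.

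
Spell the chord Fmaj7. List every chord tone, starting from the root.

Fmaj7: major seventh on F.
root → F
3rd (major 3rd) → A
5th (perfect 5th) → C
7th (major 7th) → E

F, A, C, E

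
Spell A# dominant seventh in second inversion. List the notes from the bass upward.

In root position, A# dominant seventh is A#–C##–E#–G#.
Second inversion puts the fifth (E#) in the bass.

E# – G# – A# – C##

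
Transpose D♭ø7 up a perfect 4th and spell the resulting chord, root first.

Transposed root: Db → Gb (perfect 4th up). So we spell Gb half-diminished seventh:
- root: Gb
- minor 3rd: Bbb
- diminished 5th: Dbb
- minor 7th: Fb

Gb, Bbb, Dbb, Fb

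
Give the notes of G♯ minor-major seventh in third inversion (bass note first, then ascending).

F##  G#  B  D#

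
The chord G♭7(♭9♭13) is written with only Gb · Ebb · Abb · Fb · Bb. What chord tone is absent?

The full G♭7(♭9♭13) chord is Gb, Bb, Db, Fb, Abb, Ebb.
Comparing with the voicing, the perfect 5th (5th) — Db — is absent.

Db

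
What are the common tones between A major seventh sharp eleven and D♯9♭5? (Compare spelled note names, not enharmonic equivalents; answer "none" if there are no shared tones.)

A major seventh sharp eleven = A, C#, E, G#, D#.
D♯9♭5 = D#, F##, A, C#, E#.
Shared: A, C#, D#.

A C# D#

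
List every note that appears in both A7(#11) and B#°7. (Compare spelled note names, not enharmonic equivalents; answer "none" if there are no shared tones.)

A7(#11) = A, C#, E, G, D#.
B#°7 = B#, D#, F#, A.
Shared: A, D#.

A, D#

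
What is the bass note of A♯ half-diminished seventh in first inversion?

C-sharp

A♯ half-diminished seventh in root position is A-sharp–C-sharp–E–G-sharp.
First inversion places the third in the bass, which is C-sharp.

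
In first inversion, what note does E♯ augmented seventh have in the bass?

E♯ augmented seventh = E-sharp–G-double-sharp–B-double-sharp–D-sharp. First inversion → third in the bass = G-double-sharp.

G-double-sharp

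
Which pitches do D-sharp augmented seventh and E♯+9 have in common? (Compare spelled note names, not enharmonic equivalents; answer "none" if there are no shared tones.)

D-sharp augmented seventh: D♯ F𝄪 A𝄪 C♯
E♯+9: E♯ G𝄪 B𝄪 D♯ F𝄪
Common to both → D♯, F𝄪.

D♯ F𝄪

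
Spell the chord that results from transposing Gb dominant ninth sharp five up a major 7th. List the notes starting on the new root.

F – A – C# – Eb – G

Gb up a major 7th → F. New chord: F dominant ninth sharp five.
F — root
A — major 3rd
C# — augmented 5th
Eb — minor 7th
G — major 9th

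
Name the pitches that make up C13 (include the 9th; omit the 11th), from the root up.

C13: dominant thirteenth on C.
C — root
E — major 3rd
G — perfect 5th
B♭ — minor 7th
D — major 9th
A — major 13th

C  E  G  B♭  D  A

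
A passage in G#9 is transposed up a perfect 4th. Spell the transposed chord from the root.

A perfect 4th up from G# is C#, so the new chord is C# dominant ninth.
C# — root
E# — major 3rd
G# — perfect 5th
B — minor 7th
D# — major 9th

C#  E#  G#  B  D#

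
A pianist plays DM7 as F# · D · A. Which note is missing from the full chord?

DM7 = D, F#, A, C#. The voicing lacks the 7th (major 7th), C#.

C#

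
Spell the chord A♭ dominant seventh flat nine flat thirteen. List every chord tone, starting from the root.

Ab C Eb Gb Bbb Fb

A♭ dominant seventh flat nine flat thirteen is a dominant seventh flat nine flat thirteen built on Ab.
Root: Ab
Major 3rd (3rd): C
Perfect 5th (5th): Eb
Minor 7th (7th): Gb
Minor 9th (9th): Bbb
Minor 13th (13th): Fb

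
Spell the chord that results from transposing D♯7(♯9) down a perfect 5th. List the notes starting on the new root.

G# – B# – D# – F# – A##

D# down a perfect 5th → G#. New chord: G# dominant seventh sharp nine.
root → G#
3rd (major 3rd) → B#
5th (perfect 5th) → D#
7th (minor 7th) → F#
9th (augmented 9th) → A##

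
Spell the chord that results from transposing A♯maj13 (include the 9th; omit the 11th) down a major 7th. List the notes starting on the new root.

Transposed root: A# → B (major 7th down). So we spell B major thirteenth:
B — root
D# — major 3rd
F# — perfect 5th
A# — major 7th
C# — major 9th
G# — major 13th

B D# F# A# C# G#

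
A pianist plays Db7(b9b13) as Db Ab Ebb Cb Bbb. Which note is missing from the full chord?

Db7(b9b13) = Db, F, Ab, Cb, Ebb, Bbb. The voicing lacks the 3rd (major 3rd), F.

F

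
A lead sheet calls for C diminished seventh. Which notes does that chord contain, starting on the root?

Root C, quality diminished seventh:
root → C
3rd (minor 3rd) → E♭
5th (diminished 5th) → G♭
7th (diminished 7th) → B𝄫

C E♭ G♭ B𝄫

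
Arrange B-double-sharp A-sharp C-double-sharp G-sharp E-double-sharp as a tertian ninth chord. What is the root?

A-sharp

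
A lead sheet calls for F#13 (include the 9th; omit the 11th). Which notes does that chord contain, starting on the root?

Root F#, quality dominant thirteenth:
Root: F#
Major 3rd (3rd): A#
Perfect 5th (5th): C#
Minor 7th (7th): E
Major 9th (9th): G#
Major 13th (13th): D#

F# A# C# E G# D#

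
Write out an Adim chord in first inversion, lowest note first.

Adim = A–C–Eb; first inversion → third (C) lowest.

C – Eb – A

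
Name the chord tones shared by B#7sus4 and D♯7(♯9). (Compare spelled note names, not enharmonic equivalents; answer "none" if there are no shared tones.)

F##, A#

B#7sus4 = B#, E#, F##, A#.
D♯7(♯9) = D#, F##, A#, C#, E##.
Shared: F##, A#.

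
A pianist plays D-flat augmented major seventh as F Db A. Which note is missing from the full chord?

C

D-flat augmented major seventh = Db, F, A, C. The voicing lacks the 7th (major 7th), C.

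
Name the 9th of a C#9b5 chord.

D#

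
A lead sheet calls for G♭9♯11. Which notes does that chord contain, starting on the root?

G♭9♯11 is a dominant ninth sharp eleven built on G♭.
root → G♭
3rd (major 3rd) → B♭
5th (perfect 5th) → D♭
7th (minor 7th) → F♭
9th (major 9th) → A♭
11th (augmented 11th) → C

G♭ B♭ D♭ F♭ A♭ C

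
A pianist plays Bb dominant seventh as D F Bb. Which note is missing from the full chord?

The full Bb dominant seventh chord is Bb, D, F, Ab.
Comparing with the voicing, the minor 7th (7th) — Ab — is absent.

Ab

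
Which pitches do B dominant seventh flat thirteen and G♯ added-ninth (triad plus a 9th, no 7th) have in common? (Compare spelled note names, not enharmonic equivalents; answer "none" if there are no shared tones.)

D-sharp

B dominant seventh flat thirteen: B D-sharp F-sharp A G
G♯ added-ninth: G-sharp B-sharp D-sharp A-sharp
Common to both → D-sharp.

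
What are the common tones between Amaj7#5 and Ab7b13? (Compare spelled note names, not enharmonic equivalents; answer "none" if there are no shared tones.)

none

Amaj7#5: A C♯ E♯ G♯
Ab7b13: A♭ C E♭ G♭ F♭
Common to both → none.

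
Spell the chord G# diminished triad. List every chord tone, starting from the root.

G# diminished triad is a diminished triad built on G-sharp.
G-sharp — root
B — minor 3rd
D — diminished 5th

G-sharp B D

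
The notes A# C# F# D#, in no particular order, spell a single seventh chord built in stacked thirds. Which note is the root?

D#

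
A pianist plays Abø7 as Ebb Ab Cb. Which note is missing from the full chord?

Gb

Abø7 = Ab, Cb, Ebb, Gb. The voicing lacks the 7th (minor 7th), Gb.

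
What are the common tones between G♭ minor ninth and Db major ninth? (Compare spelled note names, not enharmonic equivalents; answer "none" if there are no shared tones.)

D-flat, A-flat

G♭ minor ninth: G-flat B-double-flat D-flat F-flat A-flat
Db major ninth: D-flat F A-flat C E-flat
Common to both → D-flat, A-flat.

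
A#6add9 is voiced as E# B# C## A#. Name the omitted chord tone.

F##

A#6add9 = A#, C##, E#, F##, B#. The voicing lacks the 6th (major 6th), F##.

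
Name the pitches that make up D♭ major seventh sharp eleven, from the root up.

D♭ major seventh sharp eleven: major seventh sharp eleven on Db.
- root: Db
- major 3rd: F
- perfect 5th: Ab
- major 7th: C
- augmented 11th: G

Db, F, Ab, C, G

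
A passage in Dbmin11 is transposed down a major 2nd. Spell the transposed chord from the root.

Cb, Ebb, Gb, Bbb, Db, Fb

A major 2nd down from Db is Cb, so the new chord is Cb minor eleventh.
Root: Cb
Minor 3rd (3rd): Ebb
Perfect 5th (5th): Gb
Minor 7th (7th): Bbb
Major 9th (9th): Db
Perfect 11th (11th): Fb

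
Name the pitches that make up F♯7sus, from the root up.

F#, B, C#, E

F♯7sus is a dominant seventh suspended fourth built on F#.
- root: F#
- perfect 4th: B
- perfect 5th: C#
- minor 7th: E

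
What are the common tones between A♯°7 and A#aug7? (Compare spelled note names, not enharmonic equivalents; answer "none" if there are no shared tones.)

A#

A♯°7 = A#, C#, E, G.
A#aug7 = A#, C##, E##, G#.
Shared: A#.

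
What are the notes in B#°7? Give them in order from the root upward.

B#, D#, F#, A

B#°7 is a diminished seventh built on B#.
B# — root
D# — minor 3rd
F# — diminished 5th
A — diminished 7th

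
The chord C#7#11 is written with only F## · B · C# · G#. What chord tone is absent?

C#7#11 = C#, E#, G#, B, F##. The voicing lacks the 3rd (major 3rd), E#.

E#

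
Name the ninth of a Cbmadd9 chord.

D♭

Cbmadd9 is built on C♭; its 9th is a major 9th above the root.
A second above C uses the letter D, and the major 9th above C♭ is D♭.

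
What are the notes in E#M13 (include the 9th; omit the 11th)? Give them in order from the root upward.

E♯  G𝄪  B♯  D𝄪  F𝄪  C𝄪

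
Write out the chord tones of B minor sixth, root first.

B – D – F-sharp – G-sharp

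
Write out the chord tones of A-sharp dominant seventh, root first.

A♯ C𝄪 E♯ G♯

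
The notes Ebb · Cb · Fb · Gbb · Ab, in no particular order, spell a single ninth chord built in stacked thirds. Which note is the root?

Stacking in thirds gives Fb – Ab – Cb – Ebb – Gbb, so Fb is the root — Fb dominant seventh flat nine.

Fb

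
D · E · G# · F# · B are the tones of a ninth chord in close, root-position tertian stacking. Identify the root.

Arranged so that each adjacent pair is a third by letter name: E – G# – B – D – F#.
The bottom of that stack, E, is the root (this is E dominant ninth).

E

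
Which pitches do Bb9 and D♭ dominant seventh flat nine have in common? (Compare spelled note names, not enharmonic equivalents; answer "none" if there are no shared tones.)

F – Ab

Bb9 = Bb, D, F, Ab, C.
D♭ dominant seventh flat nine = Db, F, Ab, Cb, Ebb.
Shared: F, Ab.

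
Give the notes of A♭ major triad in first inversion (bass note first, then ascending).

C – Eb – Ab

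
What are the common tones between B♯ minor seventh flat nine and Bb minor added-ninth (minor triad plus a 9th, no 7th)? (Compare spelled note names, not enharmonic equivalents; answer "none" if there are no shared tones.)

B♯ minor seventh flat nine = B♯, D♯, F𝄪, A♯, C♯.
Bb minor added-ninth = B♭, D♭, F, C.
Shared: none.

none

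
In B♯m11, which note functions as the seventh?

B♯m11 is built on B♯; its 7th is a minor 7th above the root.
A seventh above B uses the letter A, and the minor 7th above B♯ is A♯.

A♯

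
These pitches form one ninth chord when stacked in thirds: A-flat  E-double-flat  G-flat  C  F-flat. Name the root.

Arranged so that each adjacent pair is a third by letter name: F-flat – A-flat – C – E-double-flat – G-flat.
The bottom of that stack, F-flat, is the root (this is F-flat dominant ninth sharp five).

F-flat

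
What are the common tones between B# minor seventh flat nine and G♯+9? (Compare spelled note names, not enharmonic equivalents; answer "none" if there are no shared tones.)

B# minor seventh flat nine: B♯ D♯ F𝄪 A♯ C♯
G♯+9: G♯ B♯ D𝄪 F♯ A♯
Common to both → B♯, A♯.

B♯ A♯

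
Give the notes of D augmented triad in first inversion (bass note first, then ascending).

D augmented triad = D–F#–A#; first inversion → third (F#) lowest.

F# – A# – D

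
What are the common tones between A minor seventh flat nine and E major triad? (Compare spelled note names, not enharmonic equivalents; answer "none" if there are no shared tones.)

E

A minor seventh flat nine: A C E G B-flat
E major triad: E G-sharp B
Common to both → E.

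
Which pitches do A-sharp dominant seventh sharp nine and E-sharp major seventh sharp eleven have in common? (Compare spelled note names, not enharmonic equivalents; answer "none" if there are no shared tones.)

E-sharp

A-sharp dominant seventh sharp nine = A-sharp, C-double-sharp, E-sharp, G-sharp, B-double-sharp.
E-sharp major seventh sharp eleven = E-sharp, G-double-sharp, B-sharp, D-double-sharp, A-double-sharp.
Shared: E-sharp.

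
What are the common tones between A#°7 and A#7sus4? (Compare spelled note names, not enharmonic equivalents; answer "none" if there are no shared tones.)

A#

A#°7: A# C# E G
A#7sus4: A# D# E# G#
Common to both → A#.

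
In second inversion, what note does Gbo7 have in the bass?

Dbb

Gbo7 in root position is Gb–Bbb–Dbb–Fbb.
Second inversion places the fifth in the bass, which is Dbb.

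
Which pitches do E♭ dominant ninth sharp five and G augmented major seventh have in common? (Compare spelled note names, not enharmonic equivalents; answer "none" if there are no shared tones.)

G – B

E♭ dominant ninth sharp five = Eb, G, B, Db, F.
G augmented major seventh = G, B, D#, F#.
Shared: G, B.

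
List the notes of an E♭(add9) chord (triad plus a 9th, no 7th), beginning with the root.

Eb G Bb F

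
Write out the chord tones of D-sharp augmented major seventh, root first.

D♯, F𝄪, A𝄪, C𝄪

D-sharp augmented major seventh is an augmented major seventh built on D♯.
D♯ — root
F𝄪 — major 3rd
A𝄪 — augmented 5th
C𝄪 — major 7th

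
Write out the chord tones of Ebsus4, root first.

Eb – Ab – Bb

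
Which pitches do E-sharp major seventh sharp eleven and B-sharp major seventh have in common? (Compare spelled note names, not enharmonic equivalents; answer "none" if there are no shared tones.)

B#  D##  A##

E-sharp major seventh sharp eleven: E# G## B# D## A##
B-sharp major seventh: B# D## F## A##
Common to both → B#, D##, A##.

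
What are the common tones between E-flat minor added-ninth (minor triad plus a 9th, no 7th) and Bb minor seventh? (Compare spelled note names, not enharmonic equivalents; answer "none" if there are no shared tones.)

B-flat  F

E-flat minor added-ninth = E-flat, G-flat, B-flat, F.
Bb minor seventh = B-flat, D-flat, F, A-flat.
Shared: B-flat, F.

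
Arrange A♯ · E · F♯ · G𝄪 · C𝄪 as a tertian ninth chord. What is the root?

Stacking in thirds gives F♯ – A♯ – C𝄪 – E – G𝄪, so F♯ is the root — F♯ dominant seventh sharp nine sharp five.

F♯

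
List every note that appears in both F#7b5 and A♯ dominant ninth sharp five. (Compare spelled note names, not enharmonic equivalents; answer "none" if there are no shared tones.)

F#7b5: F# A# C E
A♯ dominant ninth sharp five: A# C## E## G# B#
Common to both → A#.

A#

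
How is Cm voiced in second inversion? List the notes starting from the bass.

G C Eb

Cm = C–Eb–G; second inversion → fifth (G) lowest.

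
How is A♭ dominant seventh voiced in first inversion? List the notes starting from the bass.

A♭ dominant seventh = A-flat–C–E-flat–G-flat; first inversion → third (C) lowest.

C  E-flat  G-flat  A-flat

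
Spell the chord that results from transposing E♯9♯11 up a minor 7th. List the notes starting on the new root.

Transposed root: E# → D# (minor 7th up). So we spell D# dominant ninth sharp eleven:
Root: D#
Major 3rd (3rd): F##
Perfect 5th (5th): A#
Minor 7th (7th): C#
Major 9th (9th): E#
Augmented 11th (11th): G##

D# – F## – A# – C# – E# – G##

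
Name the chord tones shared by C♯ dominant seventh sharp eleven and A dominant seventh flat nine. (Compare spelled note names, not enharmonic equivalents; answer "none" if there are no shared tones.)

C-sharp

C♯ dominant seventh sharp eleven: C-sharp E-sharp G-sharp B F-double-sharp
A dominant seventh flat nine: A C-sharp E G B-flat
Common to both → C-sharp.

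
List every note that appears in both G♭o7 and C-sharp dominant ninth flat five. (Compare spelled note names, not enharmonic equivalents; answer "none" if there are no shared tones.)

none

G♭o7: Gb Bbb Dbb Fbb
C-sharp dominant ninth flat five: C# E# G B D#
Common to both → none.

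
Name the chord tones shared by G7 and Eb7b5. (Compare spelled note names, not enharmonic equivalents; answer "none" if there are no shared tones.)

G7: G B D F
Eb7b5: Eb G Bbb Db
Common to both → G.

G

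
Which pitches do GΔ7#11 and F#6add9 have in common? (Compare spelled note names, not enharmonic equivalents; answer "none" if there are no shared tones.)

F#  C#

GΔ7#11 = G, B, D, F#, C#.
F#6add9 = F#, A#, C#, D#, G#.
Shared: F#, C#.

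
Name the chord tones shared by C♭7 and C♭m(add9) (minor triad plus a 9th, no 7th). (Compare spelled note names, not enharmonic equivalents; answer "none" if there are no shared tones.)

Cb, Gb

C♭7: Cb Eb Gb Bbb
C♭m(add9): Cb Ebb Gb Db
Common to both → Cb, Gb.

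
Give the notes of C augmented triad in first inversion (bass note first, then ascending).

E – G♯ – C

C augmented triad = C–E–G♯; first inversion → third (E) lowest.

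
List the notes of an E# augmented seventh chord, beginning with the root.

E# augmented seventh is an augmented seventh built on E-sharp.
- root: E-sharp
- major 3rd: G-double-sharp
- augmented 5th: B-double-sharp
- minor 7th: D-sharp

E-sharp, G-double-sharp, B-double-sharp, D-sharp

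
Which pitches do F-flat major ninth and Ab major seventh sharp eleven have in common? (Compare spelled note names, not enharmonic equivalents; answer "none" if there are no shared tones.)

F-flat major ninth: F-flat A-flat C-flat E-flat G-flat
Ab major seventh sharp eleven: A-flat C E-flat G D
Common to both → A-flat, E-flat.

A-flat, E-flat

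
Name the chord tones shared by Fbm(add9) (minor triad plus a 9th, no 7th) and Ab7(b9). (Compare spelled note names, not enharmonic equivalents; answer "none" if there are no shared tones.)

Fbm(add9) = Fb, Abb, Cb, Gb.
Ab7(b9) = Ab, C, Eb, Gb, Bbb.
Shared: Gb.

Gb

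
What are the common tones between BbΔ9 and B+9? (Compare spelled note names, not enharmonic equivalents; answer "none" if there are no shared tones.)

BbΔ9: B♭ D F A C
B+9: B D♯ F𝄪 A C♯
Common to both → A.

A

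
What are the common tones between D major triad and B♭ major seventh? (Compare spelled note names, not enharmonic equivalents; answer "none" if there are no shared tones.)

D, A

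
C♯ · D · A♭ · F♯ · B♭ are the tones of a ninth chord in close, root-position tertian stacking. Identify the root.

Stacking in thirds gives B♭ – D – F♯ – A♭ – C♯, so B♭ is the root — B♭ dominant seventh sharp nine sharp five.

B♭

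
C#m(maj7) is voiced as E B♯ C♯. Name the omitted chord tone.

The full C#m(maj7) chord is C♯, E, G♯, B♯.
Comparing with the voicing, the perfect 5th (5th) — G♯ — is absent.

G♯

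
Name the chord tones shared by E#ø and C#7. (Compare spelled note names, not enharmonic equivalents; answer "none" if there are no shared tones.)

E#ø = E#, G#, B, D#.
C#7 = C#, E#, G#, B.
Shared: E#, G#, B.

E#  G#  B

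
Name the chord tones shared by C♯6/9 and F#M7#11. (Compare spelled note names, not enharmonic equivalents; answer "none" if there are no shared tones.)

C♯6/9 = C#, E#, G#, A#, D#.
F#M7#11 = F#, A#, C#, E#, B#.
Shared: C#, E#, A#.

C#  E#  A#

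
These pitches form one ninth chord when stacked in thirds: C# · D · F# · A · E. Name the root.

Arranged so that each adjacent pair is a third by letter name: D – F# – A – C# – E.
The bottom of that stack, D, is the root (this is D major ninth).

D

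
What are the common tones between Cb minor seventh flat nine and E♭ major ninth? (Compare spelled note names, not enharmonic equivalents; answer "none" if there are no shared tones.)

Cb minor seventh flat nine: C-flat E-double-flat G-flat B-double-flat D-double-flat
E♭ major ninth: E-flat G B-flat D F
Common to both → none.

none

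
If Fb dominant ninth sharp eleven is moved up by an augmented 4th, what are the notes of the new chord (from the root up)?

Fb up an augmented 4th → Bb. New chord: Bb dominant ninth sharp eleven.
root → Bb
3rd (major 3rd) → D
5th (perfect 5th) → F
7th (minor 7th) → Ab
9th (major 9th) → C
11th (augmented 11th) → E

Bb, D, F, Ab, C, E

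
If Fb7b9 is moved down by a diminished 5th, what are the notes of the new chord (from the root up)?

A diminished 5th down from F♭ is B♭, so the new chord is B♭ dominant seventh flat nine.
B♭ — root
D — major 3rd
F — perfect 5th
A♭ — minor 7th
C♭ — minor 9th

B♭, D, F, A♭, C♭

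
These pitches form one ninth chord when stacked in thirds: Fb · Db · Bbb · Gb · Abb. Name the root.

Gb

Arranged so that each adjacent pair is a third by letter name: Gb – Bbb – Db – Fb – Abb.
The bottom of that stack, Gb, is the root (this is Gb minor seventh flat nine).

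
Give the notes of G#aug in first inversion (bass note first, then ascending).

G#aug = G#–B#–D##; first inversion → third (B#) lowest.

B#, D##, G#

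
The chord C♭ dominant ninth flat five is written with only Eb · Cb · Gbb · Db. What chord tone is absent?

The full C♭ dominant ninth flat five chord is Cb, Eb, Gbb, Bbb, Db.
Comparing with the voicing, the minor 7th (7th) — Bbb — is absent.

Bbb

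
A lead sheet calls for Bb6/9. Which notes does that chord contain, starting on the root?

Bb, D, F, G, C

Bb6/9 is a six-nine built on Bb.
Root: Bb
Major 3rd (3rd): D
Perfect 5th (5th): F
Major 6th (6th): G
Major 9th (9th): C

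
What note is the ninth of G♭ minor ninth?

Ab

Root of G♭ minor ninth = Gb. The 9th is a major 9th: Gb up a major 9th → Ab.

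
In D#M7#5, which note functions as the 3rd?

F##

Root of D#M7#5 = D#. The 3rd is a major 3rd: D# up a major 3rd → F##.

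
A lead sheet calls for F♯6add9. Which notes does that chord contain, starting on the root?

F♯6add9 is a six-nine built on F#.
F# — root
A# — major 3rd
C# — perfect 5th
D# — major 6th
G# — major 9th

F# A# C# D# G#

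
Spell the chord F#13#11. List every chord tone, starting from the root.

F# A# C# E G# B# D#

Root F#, quality dominant thirteenth sharp eleven:
- root: F#
- major 3rd: A#
- perfect 5th: C#
- minor 7th: E
- major 9th: G#
- augmented 11th: B#
- major 13th: D#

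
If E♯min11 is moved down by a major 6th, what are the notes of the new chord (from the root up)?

Transposed root: E# → G# (major 6th down). So we spell G# minor eleventh:
Root: G#
Minor 3rd (3rd): B
Perfect 5th (5th): D#
Minor 7th (7th): F#
Major 9th (9th): A#
Perfect 11th (11th): C#

G# B D# F# A# C#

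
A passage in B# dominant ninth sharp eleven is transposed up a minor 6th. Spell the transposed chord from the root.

Transposed root: B-sharp → G-sharp (minor 6th up). So we spell G-sharp dominant ninth sharp eleven:
root → G-sharp
3rd (major 3rd) → B-sharp
5th (perfect 5th) → D-sharp
7th (minor 7th) → F-sharp
9th (major 9th) → A-sharp
11th (augmented 11th) → C-double-sharp

G-sharp B-sharp D-sharp F-sharp A-sharp C-double-sharp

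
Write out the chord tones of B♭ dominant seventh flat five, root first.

B-flat – D – F-flat – A-flat

B♭ dominant seventh flat five: dominant seventh flat five on B-flat.
- root: B-flat
- major 3rd: D
- diminished 5th: F-flat
- minor 7th: A-flat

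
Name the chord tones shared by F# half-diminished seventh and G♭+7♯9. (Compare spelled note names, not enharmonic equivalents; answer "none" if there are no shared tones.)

F# half-diminished seventh: F# A C E
G♭+7♯9: Gb Bb D Fb A
Common to both → A.

A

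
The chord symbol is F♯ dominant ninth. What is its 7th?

E

Root of F♯ dominant ninth = F#. The 7th is a minor 7th: F# up a minor 7th → E.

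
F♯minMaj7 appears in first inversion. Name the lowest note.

A

F♯minMaj7 = F♯–A–C♯–E♯. First inversion → third in the bass = A.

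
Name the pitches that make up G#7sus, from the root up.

G#7sus: dominant seventh suspended fourth on G#.
Root: G#
Perfect 4th (4th): C#
Perfect 5th (5th): D#
Minor 7th (7th): F#

G#, C#, D#, F#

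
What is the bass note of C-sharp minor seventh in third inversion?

B

C-sharp minor seventh in root position is C♯–E–G♯–B.
Third inversion places the seventh in the bass, which is B.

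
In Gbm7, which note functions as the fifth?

Db

Root of Gbm7 = Gb. The 5th is a perfect 5th: Gb up a perfect 5th → Db.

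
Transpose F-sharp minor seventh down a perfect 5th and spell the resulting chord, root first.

B – D – F# – A

Transposed root: F# → B (perfect 5th down). So we spell B minor seventh:
- root: B
- minor 3rd: D
- perfect 5th: F#
- minor 7th: A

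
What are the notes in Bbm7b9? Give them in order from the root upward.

Bbm7b9 is a minor seventh flat nine built on B♭.
Root: B♭
Minor 3rd (3rd): D♭
Perfect 5th (5th): F
Minor 7th (7th): A♭
Minor 9th (9th): C♭

B♭ D♭ F A♭ C♭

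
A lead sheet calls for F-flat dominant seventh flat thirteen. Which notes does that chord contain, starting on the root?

F-flat dominant seventh flat thirteen: dominant seventh flat thirteen on Fb.
- root: Fb
- major 3rd: Ab
- perfect 5th: Cb
- minor 7th: Ebb
- minor 13th: Dbb

Fb, Ab, Cb, Ebb, Dbb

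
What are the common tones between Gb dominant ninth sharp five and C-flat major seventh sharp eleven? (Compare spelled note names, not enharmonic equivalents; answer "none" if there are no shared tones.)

G-flat B-flat

Gb dominant ninth sharp five: G-flat B-flat D F-flat A-flat
C-flat major seventh sharp eleven: C-flat E-flat G-flat B-flat F
Common to both → G-flat, B-flat.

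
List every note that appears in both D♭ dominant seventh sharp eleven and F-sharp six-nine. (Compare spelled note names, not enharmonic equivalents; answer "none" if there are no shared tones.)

D♭ dominant seventh sharp eleven = D-flat, F, A-flat, C-flat, G.
F-sharp six-nine = F-sharp, A-sharp, C-sharp, D-sharp, G-sharp.
Shared: none.

none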